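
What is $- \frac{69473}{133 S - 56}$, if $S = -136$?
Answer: $\frac{69473}{18144} \approx 3.829$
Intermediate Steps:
$- \frac{69473}{133 S - 56} = - \frac{69473}{133 \left(-136\right) - 56} = - \frac{69473}{-18088 - 56} = - \frac{69473}{-18144} = \left(-69473\right) \left(- \frac{1}{18144}\right) = \frac{69473}{18144}$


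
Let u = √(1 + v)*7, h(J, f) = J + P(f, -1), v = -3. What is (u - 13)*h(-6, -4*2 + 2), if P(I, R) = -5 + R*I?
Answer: 65 - 35*I*√2 ≈ 65.0 - 49.497*I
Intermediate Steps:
P(I, R) = -5 + I*R
h(J, f) = -5 + J - f (h(J, f) = J + (-5 + f*(-1)) = J + (-5 - f) = -5 + J - f)
u = 7*I*√2 (u = √(1 - 3)*7 = √(-2)*7 = (I*√2)*7 = 7*I*√2 ≈ 9.8995*I)
(u - 13)*h(-6, -4*2 + 2) = (7*I*√2 - 13)*(-5 - 6 - (-4*2 + 2)) = (-13 + 7*I*√2)*(-5 - 6 - (-8 + 2)) = (-13 + 7*I*√2)*(-5 - 6 - 1*(-6)) = (-13 + 7*I*√2)*(-5 - 6 + 6) = (-13 + 7*I*√2)*(-5) = 65 - 35*I*√2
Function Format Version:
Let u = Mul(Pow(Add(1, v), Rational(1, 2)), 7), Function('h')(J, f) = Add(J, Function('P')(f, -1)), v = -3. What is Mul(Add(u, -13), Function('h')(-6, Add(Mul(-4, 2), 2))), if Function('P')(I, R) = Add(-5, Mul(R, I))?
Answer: Add(65, Mul(-35, I, Pow(2, Rational(1, 2)))) ≈ Add(65.000, Mul(-49.497, I))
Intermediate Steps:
Function('P')(I, R) = Add(-5, Mul(I, R))
Function('h')(J, f) = Add(-5, J, Mul(-1, f)) (Function('h')(J, f) = Add(J, Add(-5, Mul(f, -1))) = Add(J, Add(-5, Mul(-1, f))) = Add(-5, J, Mul(-1, f)))
u = Mul(7, I, Pow(2, Rational(1, 2))) (u = Mul(Pow(Add(1, -3), Rational(1, 2)), 7) = Mul(Pow(-2, Rational(1, 2)), 7) = Mul(Mul(I, Pow(2, Rational(1, 2))), 7) = Mul(7, I, Pow(2, Rational(1, 2))) ≈ Mul(9.8995, I))
Mul(Add(u, -13), Function('h')(-6, Add(Mul(-4, 2), 2))) = Mul(Add(Mul(7, I, Pow(2, Rational(1, 2))), -13), Add(-5, -6, Mul(-1, Add(Mul(-4, 2), 2)))) = Mul(Add(-13, Mul(7, I, Pow(2, Rational(1, 2)))), Add(-5, -6, Mul(-1, Add(-8, 2)))) = Mul(Add(-13, Mul(7, I, Pow(2, Rational(1, 2)))), Add(-5, -6, Mul(-1, -6))) = Mul(Add(-13, Mul(7, I, Pow(2, Rational(1, 2)))), Add(-5, -6, 6)) = Mul(Add(-13, Mul(7, I, Pow(2, Rational(1, 2)))), -5) = Add(65, Mul(-35, I, Pow(2, Rational(1, 2))))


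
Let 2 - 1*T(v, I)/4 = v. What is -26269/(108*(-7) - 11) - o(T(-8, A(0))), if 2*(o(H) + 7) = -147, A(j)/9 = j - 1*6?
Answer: 176025/1534 ≈ 114.75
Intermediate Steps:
A(j) = -54 + 9*j (A(j) = 9*(j - 1*6) = 9*(j - 6) = 9*(-6 + j) = -54 + 9*j)
T(v, I) = 8 - 4*v
o(H) = -161/2 (o(H) = -7 + (1/2)*(-147) = -7 - 147/2 = -161/2)
-26269/(108*(-7) - 11) - o(T(-8, A(0))) = -26269/(108*(-7) - 11) - 1*(-161/2) = -26269/(-756 - 11) + 161/2 = -26269/(-767) + 161/2 = -26269*(-1/767) + 161/2 = 26269/767 + 161/2 = 176025/1534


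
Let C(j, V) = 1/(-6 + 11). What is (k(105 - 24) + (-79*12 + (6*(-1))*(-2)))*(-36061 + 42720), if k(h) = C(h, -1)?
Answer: -31157461/5 ≈ -6.2315e+6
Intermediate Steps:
C(j, V) = ⅕ (C(j, V) = 1/5 = ⅕)
k(h) = ⅕
(k(105 - 24) + (-79*12 + (6*(-1))*(-2)))*(-36061 + 42720) = (⅕ + (-79*12 + (6*(-1))*(-2)))*(-36061 + 42720) = (⅕ + (-948 - 6*(-2)))*6659 = (⅕ + (-948 + 12))*6659 = (⅕ - 936)*6659 = -4679/5*6659 = -31157461/5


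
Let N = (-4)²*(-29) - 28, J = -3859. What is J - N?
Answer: -3367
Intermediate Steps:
N = -492 (N = 16*(-29) - 28 = -464 - 28 = -492)
J - N = -3859 - 1*(-492) = -3859 + 492 = -3367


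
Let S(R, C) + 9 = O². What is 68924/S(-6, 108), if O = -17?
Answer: 17231/70 ≈ 246.16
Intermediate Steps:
S(R, C) = 280 (S(R, C) = -9 + (-17)² = -9 + 289 = 280)
68924/S(-6, 108) = 68924/280 = 68924*(1/280) = 17231/70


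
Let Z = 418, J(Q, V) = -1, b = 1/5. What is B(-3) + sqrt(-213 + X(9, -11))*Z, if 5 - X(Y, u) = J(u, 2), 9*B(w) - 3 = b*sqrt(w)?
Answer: 1/3 + 1254*I*sqrt(23) + I*sqrt(3)/45 ≈ 0.33333 + 6014.0*I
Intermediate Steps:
b = 1/5 ≈ 0.20000
B(w) = 1/3 + sqrt(w)/45 (B(w) = 1/3 + (sqrt(w)/5)/9 = 1/3 + sqrt(w)/45)
X(Y, u) = 6 (X(Y, u) = 5 - 1*(-1) = 5 + 1 = 6)
B(-3) + sqrt(-213 + X(9, -11))*Z = (1/3 + sqrt(-3)/45) + sqrt(-213 + 6)*418 = (1/3 + (I*sqrt(3))/45) + sqrt(-207)*418 = (1/3 + I*sqrt(3)/45) + (3*I*sqrt(23))*418 = (1/3 + I*sqrt(3)/45) + 1254*I*sqrt(23) = 1/3 + 1254*I*sqrt(23) + I*sqrt(3)/45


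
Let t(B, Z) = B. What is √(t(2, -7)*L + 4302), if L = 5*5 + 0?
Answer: 16*√17 ≈ 65.970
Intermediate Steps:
L = 25 (L = 25 + 0 = 25)
√(t(2, -7)*L + 4302) = √(2*25 + 4302) = √(50 + 4302) = √4352 = 16*√17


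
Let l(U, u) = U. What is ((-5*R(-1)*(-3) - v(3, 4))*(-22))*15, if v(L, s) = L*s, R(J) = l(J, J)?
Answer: 8910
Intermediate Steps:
R(J) = J
((-5*R(-1)*(-3) - v(3, 4))*(-22))*15 = ((-5*(-1)*(-3) - 3*4)*(-22))*15 = ((5*(-3) - 1*12)*(-22))*15 = ((-15 - 12)*(-22))*15 = -27*(-22)*15 = 594*15 = 8910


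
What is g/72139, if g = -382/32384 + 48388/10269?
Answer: 781537117/11994958971072 ≈ 6.5155e-5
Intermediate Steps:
g = 781537117/166275648 (g = -382*1/32384 + 48388*(1/10269) = -191/16192 + 48388/10269 = 781537117/166275648 ≈ 4.7002)
g/72139 = (781537117/166275648)/72139 = (781537117/166275648)*(1/72139) = 781537117/11994958971072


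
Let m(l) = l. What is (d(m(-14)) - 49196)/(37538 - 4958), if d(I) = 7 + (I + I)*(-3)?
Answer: -9821/6516 ≈ -1.5072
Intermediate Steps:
d(I) = 7 - 6*I (d(I) = 7 + (2*I)*(-3) = 7 - 6*I)
(d(m(-14)) - 49196)/(37538 - 4958) = ((7 - 6*(-14)) - 49196)/(37538 - 4958) = ((7 + 84) - 49196)/32580 = (91 - 49196)*(1/32580) = -49105*1/32580 = -9821/6516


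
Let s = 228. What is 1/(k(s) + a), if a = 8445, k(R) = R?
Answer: 1/8673 ≈ 0.00011530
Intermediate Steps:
1/(k(s) + a) = 1/(228 + 8445) = 1/8673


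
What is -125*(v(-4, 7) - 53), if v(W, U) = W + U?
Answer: 6250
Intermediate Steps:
v(W, U) = U + W
-125*(v(-4, 7) - 53) = -125*((7 - 4) - 53) = -125*(3 - 53) = -125*(-50) = 6250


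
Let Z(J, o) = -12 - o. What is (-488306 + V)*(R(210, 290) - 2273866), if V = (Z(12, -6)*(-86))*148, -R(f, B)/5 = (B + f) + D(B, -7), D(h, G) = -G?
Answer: 937736075138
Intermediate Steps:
R(f, B) = -35 - 5*B - 5*f (R(f, B) = -5*((B + f) - 1*(-7)) = -5*((B + f) + 7) = -5*(7 + B + f) = -35 - 5*B - 5*f)
V = 76368 (V = ((-12 - 1*(-6))*(-86))*148 = ((-12 + 6)*(-86))*148 = -6*(-86)*148 = 516*148 = 76368)
(-488306 + V)*(R(210, 290) - 2273866) = (-488306 + 76368)*((-35 - 5*290 - 5*210) - 2273866) = -411938*((-35 - 1450 - 1050) - 2273866) = -411938*(-2535 - 2273866) = -411938*(-2276401) = 937736075138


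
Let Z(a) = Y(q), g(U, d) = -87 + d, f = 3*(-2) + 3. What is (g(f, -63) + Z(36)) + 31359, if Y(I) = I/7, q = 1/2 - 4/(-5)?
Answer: 2184643/70 ≈ 31209.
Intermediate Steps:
f = -3 (f = -6 + 3 = -3)
q = 13/10 (q = 1*(½) - 4*(-⅕) = ½ + ⅘ = 13/10 ≈ 1.3000)
Y(I) = I/7 (Y(I) = I*(⅐) = I/7)
Z(a) = 13/70 (Z(a) = (⅐)*(13/10) = 13/70)
(g(f, -63) + Z(36)) + 31359 = ((-87 - 63) + 13/70) + 31359 = (-150 + 13/70) + 31359 = -10487/70 + 31359 = 2184643/70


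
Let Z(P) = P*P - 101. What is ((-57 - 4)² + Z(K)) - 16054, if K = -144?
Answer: 8302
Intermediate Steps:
Z(P) = -101 + P² (Z(P) = P² - 101 = -101 + P²)
((-57 - 4)² + Z(K)) - 16054 = ((-57 - 4)² + (-101 + (-144)²)) - 16054 = ((-61)² + (-101 + 20736)) - 16054 = (3721 + 20635) - 16054 = 24356 - 16054 = 8302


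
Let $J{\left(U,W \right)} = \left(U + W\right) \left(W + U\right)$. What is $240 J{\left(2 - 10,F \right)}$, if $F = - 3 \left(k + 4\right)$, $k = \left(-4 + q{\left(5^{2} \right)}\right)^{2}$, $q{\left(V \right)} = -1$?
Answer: $2166000$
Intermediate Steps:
$k = 25$ ($k = \left(-4 - 1\right)^{2} = \left(-5\right)^{2} = 25$)
$F = -87$ ($F = - 3 \left(25 + 4\right) = \left(-3\right) 29 = -87$)
$J{\left(U,W \right)} = \left(U + W\right)^{2}$ ($J{\left(U,W \right)} = \left(U + W\right) \left(U + W\right) = \left(U + W\right)^{2}$)
$240 J{\left(2 - 10,F \right)} = 240 \left(\left(2 - 10\right) - 87\right)^{2} = 240 \left(-8 - 87\right)^{2} = 240 \left(-95\right)^{2} = 240 \cdot 9025 = 2166000$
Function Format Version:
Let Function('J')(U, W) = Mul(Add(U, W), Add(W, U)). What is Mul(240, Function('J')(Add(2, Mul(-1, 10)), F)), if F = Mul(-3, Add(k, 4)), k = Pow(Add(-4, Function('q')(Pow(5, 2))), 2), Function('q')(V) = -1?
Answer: 2166000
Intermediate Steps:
k = 25 (k = Pow(Add(-4, -1), 2) = Pow(-5, 2) = 25)
F = -87 (F = Mul(-3, Add(25, 4)) = Mul(-3, 29) = -87)
Function('J')(U, W) = Pow(Add(U, W), 2) (Function('J')(U, W) = Mul(Add(U, W), Add(U, W)) = Pow(Add(U, W), 2))
Mul(240, Function('J')(Add(2, Mul(-1, 10)), F)) = Mul(240, Pow(Add(Add(2, Mul(-1, 10)), -87), 2)) = Mul(240, Pow(Add(Add(2, -10), -87), 2)) = Mul(240, Pow(Add(-8, -87), 2)) = Mul(240, Pow(-95, 2)) = Mul(240, 9025) = 2166000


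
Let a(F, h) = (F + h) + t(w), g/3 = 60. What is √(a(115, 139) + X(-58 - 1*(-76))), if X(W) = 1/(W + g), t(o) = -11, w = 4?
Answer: √1058530/66 ≈ 15.589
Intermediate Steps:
g = 180 (g = 3*60 = 180)
a(F, h) = -11 + F + h (a(F, h) = (F + h) - 11 = -11 + F + h)
X(W) = 1/(180 + W) (X(W) = 1/(W + 180) = 1/(180 + W))
√(a(115, 139) + X(-58 - 1*(-76))) = √((-11 + 115 + 139) + 1/(180 + (-58 - 1*(-76)))) = √(243 + 1/(180 + (-58 + 76))) = √(243 + 1/(180 + 18)) = √(243 + 1/198) = √(48115/198) = √1058530/66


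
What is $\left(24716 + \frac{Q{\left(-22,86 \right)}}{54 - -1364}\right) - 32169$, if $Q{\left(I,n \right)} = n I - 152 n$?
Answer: $- \frac{5291659}{709} \approx -7463.6$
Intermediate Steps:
$Q{\left(I,n \right)} = - 152 n + I n$ ($Q{\left(I,n \right)} = I n - 152 n = - 152 n + I n$)
$\left(24716 + \frac{Q{\left(-22,86 \right)}}{54 - -1364}\right) - 32169 = \left(24716 + \frac{86 \left(-152 - 22\right)}{54 - -1364}\right) - 32169 = \left(24716 + \frac{86 \left(-174\right)}{54 + 1364}\right) - 32169 = \left(24716 - \frac{14964}{1418}\right) - 32169 = \left(24716 - \frac{7482}{709}\right) - 32169 = \frac{17516162}{709} - 32169 = - \frac{5291659}{709}$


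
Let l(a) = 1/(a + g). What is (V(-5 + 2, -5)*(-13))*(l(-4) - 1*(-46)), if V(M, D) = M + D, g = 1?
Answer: 14248/3 ≈ 4749.3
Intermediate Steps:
l(a) = 1/(1 + a) (l(a) = 1/(a + 1) = 1/(1 + a))
V(M, D) = D + M
(V(-5 + 2, -5)*(-13))*(l(-4) - 1*(-46)) = ((-5 + (-5 + 2))*(-13))*(1/(1 - 4) - 1*(-46)) = ((-5 - 3)*(-13))*(1/(-3) + 46) = (-8*(-13))*(-1/3 + 46) = 104*(137/3) = 14248/3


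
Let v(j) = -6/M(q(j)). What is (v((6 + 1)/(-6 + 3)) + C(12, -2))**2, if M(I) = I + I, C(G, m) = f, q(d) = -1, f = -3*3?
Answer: 36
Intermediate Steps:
f = -9
C(G, m) = -9
M(I) = 2*I
v(j) = 3 (v(j) = -6/(2*(-1)) = -6/(-2) = -6*(-1/2) = 3)
(v((6 + 1)/(-6 + 3)) + C(12, -2))**2 = (3 - 9)**2 = (-6)**2 = 36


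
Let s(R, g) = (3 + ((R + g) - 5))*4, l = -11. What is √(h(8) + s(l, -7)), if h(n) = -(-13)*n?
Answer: 2*√6 ≈ 4.8990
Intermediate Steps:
h(n) = 13*n
s(R, g) = -8 + 4*R + 4*g (s(R, g) = (3 + (-5 + R + g))*4 = (-2 + R + g)*4 = -8 + 4*R + 4*g)
√(h(8) + s(l, -7)) = √(13*8 + (-8 + 4*(-11) + 4*(-7))) = √(104 + (-8 - 44 - 28)) = √(104 - 80) = √24 = 2*√6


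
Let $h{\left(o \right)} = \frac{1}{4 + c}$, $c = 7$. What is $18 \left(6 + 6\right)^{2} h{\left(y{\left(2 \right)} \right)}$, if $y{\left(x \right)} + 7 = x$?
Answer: $\frac{2592}{11} \approx 235.64$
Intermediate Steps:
$y{\left(x \right)} = -7 + x$
$h{\left(o \right)} = \frac{1}{11}$ ($h{\left(o \right)} = \frac{1}{4 + 7} = \frac{1}{11}$)
$18 \left(6 + 6\right)^{2} h{\left(y{\left(2 \right)} \right)} = 18 \left(6 + 6\right)^{2} \cdot \frac{1}{11} = 18 \cdot 12^{2} \cdot \frac{1}{11} = 18 \cdot 144 \cdot \frac{1}{11} = 2592 \cdot \frac{1}{11} = \frac{2592}{11}$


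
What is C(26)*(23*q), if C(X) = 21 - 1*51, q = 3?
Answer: -2070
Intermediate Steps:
C(X) = -30 (C(X) = 21 - 51 = -30)
C(26)*(23*q) = -690*3 = -30*69 = -2070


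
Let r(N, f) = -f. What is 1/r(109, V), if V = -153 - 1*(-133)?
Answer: 1/20 ≈ 0.050000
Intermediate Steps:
V = -20 (V = -153 + 133 = -20)
1/r(109, V) = 1/(-1*(-20)) = 1/20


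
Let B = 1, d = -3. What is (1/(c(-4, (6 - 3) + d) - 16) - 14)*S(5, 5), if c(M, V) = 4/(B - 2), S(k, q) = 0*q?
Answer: 0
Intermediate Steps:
S(k, q) = 0
c(M, V) = -4 (c(M, V) = 4/(1 - 2) = 4/(-1) = -1*4 = -4)
(1/(c(-4, (6 - 3) + d) - 16) - 14)*S(5, 5) = (1/(-4 - 16) - 14)*0 = (1/(-20) - 14)*0 = (-1/20 - 14)*0 = -281/20*0 = 0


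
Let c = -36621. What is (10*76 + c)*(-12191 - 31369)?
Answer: 1562105160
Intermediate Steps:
(10*76 + c)*(-12191 - 31369) = (10*76 - 36621)*(-12191 - 31369) = (760 - 36621)*(-43560) = -35861*(-43560) = 1562105160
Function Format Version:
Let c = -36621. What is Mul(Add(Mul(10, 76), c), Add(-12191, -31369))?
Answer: 1562105160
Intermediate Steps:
Mul(Add(Mul(10, 76), c), Add(-12191, -31369)) = Mul(Add(Mul(10, 76), -36621), Add(-12191, -31369)) = Mul(Add(760, -36621), -43560) = Mul(-35861, -43560) = 1562105160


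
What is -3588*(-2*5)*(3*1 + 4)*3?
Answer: 753480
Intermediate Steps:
-3588*(-2*5)*(3*1 + 4)*3 = -(-35880)*(3 + 4)*3 = -(-35880)*7*3 = -(-35880)*21 = -3588*(-210) = 753480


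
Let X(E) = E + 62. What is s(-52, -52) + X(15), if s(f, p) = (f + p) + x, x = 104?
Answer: 77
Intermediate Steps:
X(E) = 62 + E
s(f, p) = 104 + f + p (s(f, p) = (f + p) + 104 = 104 + f + p)
s(-52, -52) + X(15) = (104 - 52 - 52) + (62 + 15) = 0 + 77 = 77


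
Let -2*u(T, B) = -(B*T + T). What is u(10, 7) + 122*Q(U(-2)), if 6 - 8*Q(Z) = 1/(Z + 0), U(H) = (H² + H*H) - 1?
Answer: 3621/28 ≈ 129.32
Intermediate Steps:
U(H) = -1 + 2*H² (U(H) = (H² + H²) - 1 = 2*H² - 1 = -1 + 2*H²)
u(T, B) = T/2 + B*T/2 (u(T, B) = -(-1)*(B*T + T)/2 = -(-1)*(T + B*T)/2 = -(-T - B*T)/2 = T/2 + B*T/2)
Q(Z) = ¾ - 1/(8*Z) (Q(Z) = ¾ - 1/(8*(Z + 0)) = ¾ - 1/(8*Z))
u(10, 7) + 122*Q(U(-2)) = (½)*10*(1 + 7) + 122*((-1 + 6*(-1 + 2*(-2)²))/(8*(-1 + 2*(-2)²))) = (½)*10*8 + 122*((-1 + 6*(-1 + 2*4))/(8*(-1 + 2*4))) = 40 + 122*((-1 + 6*(-1 + 8))/(8*(-1 + 8))) = 40 + 122*((⅛)*(-1 + 6*7)/7) = 40 + 122*((⅛)*(⅐)*(-1 + 42)) = 40 + 122*((⅛)*(⅐)*41) = 40 + 122*(41/56) = 40 + 2501/28 = 3621/28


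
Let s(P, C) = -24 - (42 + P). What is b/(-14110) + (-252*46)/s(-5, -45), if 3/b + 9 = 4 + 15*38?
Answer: 92413162617/486301150 ≈ 190.03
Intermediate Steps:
b = 3/565 (b = 3/(-9 + (4 + 15*38)) = 3/(-9 + (4 + 570)) = 3/(-9 + 574) = 3/565 ≈ 0.0053097)
s(P, C) = -66 - P (s(P, C) = -24 + (-42 - P) = -66 - P)
b/(-14110) + (-252*46)/s(-5, -45) = (3/565)/(-14110) + (-252*46)/(-66 - 1*(-5)) = (3/565)*(-1/14110) - 11592/(-66 + 5) = -3/7972150 - 11592/(-61) = -3/7972150 - 11592*(-1/61) = -3/7972150 + 11592/61 = 92413162617/486301150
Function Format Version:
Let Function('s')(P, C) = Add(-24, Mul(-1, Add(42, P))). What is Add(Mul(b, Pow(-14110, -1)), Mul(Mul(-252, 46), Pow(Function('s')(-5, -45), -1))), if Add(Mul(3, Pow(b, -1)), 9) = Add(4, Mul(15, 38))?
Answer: Rational(92413162617, 486301150) ≈ 190.03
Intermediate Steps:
b = Rational(3, 565) (b = Mul(3, Pow(Add(-9, Add(4, Mul(15, 38))), -1)) = Mul(3, Pow(Add(-9, Add(4, 570)), -1)) = Mul(3, Pow(Add(-9, 574), -1)) = Mul(3, Pow(565, -1)) = Mul(3, Rational(1, 565)) = Rational(3, 565) ≈ 0.0053097)
Function('s')(P, C) = Add(-66, Mul(-1, P)) (Function('s')(P, C) = Add(-24, Add(-42, Mul(-1, P))) = Add(-66, Mul(-1, P)))
Add(Mul(b, Pow(-14110, -1)), Mul(Mul(-252, 46), Pow(Function('s')(-5, -45), -1))) = Add(Mul(Rational(3, 565), Pow(-14110, -1)), Mul(Mul(-252, 46), Pow(Add(-66, Mul(-1, -5)), -1))) = Add(Mul(Rational(3, 565), Rational(-1, 14110)), Mul(-11592, Pow(Add(-66, 5), -1))) = Add(Rational(-3, 7972150), Mul(-11592, Pow(-61, -1))) = Add(Rational(-3, 7972150), Mul(-11592, Rational(-1, 61))) = Add(Rational(-3, 7972150), Rational(11592, 61)) = Rational(92413162617, 486301150)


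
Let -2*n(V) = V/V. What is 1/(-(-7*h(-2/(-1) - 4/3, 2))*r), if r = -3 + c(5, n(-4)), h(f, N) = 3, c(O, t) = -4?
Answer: -1/147 ≈ -0.0068027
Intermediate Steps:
n(V) = -½ (n(V) = -V/(2*V) = -½*1 = -½)
r = -7 (r = -3 - 4 = -7)
1/(-(-7*h(-2/(-1) - 4/3, 2))*r) = 1/(-(-7*3)*(-7)) = 1/(-(-21)*(-7)) = 1/(-1*147) = 1/(-147) = -1/147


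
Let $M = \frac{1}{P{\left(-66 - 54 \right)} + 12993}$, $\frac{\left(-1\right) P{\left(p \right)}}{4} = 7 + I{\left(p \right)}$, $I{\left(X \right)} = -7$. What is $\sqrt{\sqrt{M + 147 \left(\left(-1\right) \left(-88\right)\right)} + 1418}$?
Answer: $\frac{\sqrt{239383993482 + 12993 \sqrt{2183830294857}}}{12993} \approx 39.137$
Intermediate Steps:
$P{\left(p \right)} = 0$ ($P{\left(p \right)} = - 4 \left(7 - 7\right) = \left(-4\right) 0 = 0$)
$M = \frac{1}{12993}$ ($M = \frac{1}{0 + 12993} = \frac{1}{12993} \approx 7.6964 \cdot 10^{-5}$)
$\sqrt{\sqrt{M + 147 \left(\left(-1\right) \left(-88\right)\right)} + 1418} = \sqrt{\sqrt{\frac{1}{12993} + 147 \left(\left(-1\right) \left(-88\right)\right)} + 1418} = \sqrt{\sqrt{\frac{1}{12993} + 147 \cdot 88} + 1418} = \sqrt{\sqrt{\frac{1}{12993} + 12936} + 1418} = \sqrt{\sqrt{\frac{168077449}{12993}} + 1418} = \sqrt{\frac{\sqrt{2183830294857}}{12993} + 1418} = \sqrt{1418 + \frac{\sqrt{2183830294857}}{12993}}$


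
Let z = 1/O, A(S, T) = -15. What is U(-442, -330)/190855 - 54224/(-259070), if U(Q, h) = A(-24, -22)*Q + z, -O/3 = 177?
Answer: 963509891/3948149079 ≈ 0.24404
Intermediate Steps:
O = -531 (O = -3*177 = -531)
z = -1/531 (z = 1/(-531) = -1/531 ≈ -0.0018832)
U(Q, h) = -1/531 - 15*Q (U(Q, h) = -15*Q - 1/531 = -1/531 - 15*Q)
U(-442, -330)/190855 - 54224/(-259070) = (-1/531 - 15*(-442))/190855 - 54224/(-259070) = (-1/531 + 6630)*(1/190855) - 54224*(-1/259070) = (3520529/531)*(1/190855) + 27112/129535 = 185291/5333895 + 27112/129535 = 963509891/3948149079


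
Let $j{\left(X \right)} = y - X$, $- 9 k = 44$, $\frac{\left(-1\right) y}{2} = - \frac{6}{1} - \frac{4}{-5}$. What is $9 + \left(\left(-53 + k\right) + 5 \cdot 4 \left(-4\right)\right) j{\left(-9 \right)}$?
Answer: $- \frac{119972}{45} \approx -2666.0$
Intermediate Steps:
$y = \frac{52}{5}$ ($y = - 2 \left(- \frac{6}{1} - \frac{4}{-5}\right) = - 2 \left(\left(-6\right) 1 - - \frac{4}{5}\right) = - 2 \left(-6 + \frac{4}{5}\right) = \left(-2\right) \left(- \frac{26}{5}\right) = \frac{52}{5} \approx 10.4$)
$k = - \frac{44}{9}$ ($k = \left(- \frac{1}{9}\right) 44 = - \frac{44}{9} \approx -4.8889$)
$j{\left(X \right)} = \frac{52}{5} - X$
$9 + \left(\left(-53 + k\right) + 5 \cdot 4 \left(-4\right)\right) j{\left(-9 \right)} = 9 + \left(\left(-53 - \frac{44}{9}\right) + 5 \cdot 4 \left(-4\right)\right) \left(\frac{52}{5} - -9\right) = 9 + \left(- \frac{521}{9} + 20 \left(-4\right)\right) \left(\frac{52}{5} + 9\right) = 9 + \left(- \frac{521}{9} - 80\right) \frac{97}{5} = 9 - \frac{120377}{45} = - \frac{119972}{45}$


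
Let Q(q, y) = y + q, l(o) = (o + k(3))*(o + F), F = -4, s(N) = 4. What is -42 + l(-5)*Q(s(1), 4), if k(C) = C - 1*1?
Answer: 174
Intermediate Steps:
k(C) = -1 + C (k(C) = C - 1 = -1 + C)
l(o) = (-4 + o)*(2 + o) (l(o) = (o + (-1 + 3))*(o - 4) = (o + 2)*(-4 + o) = (2 + o)*(-4 + o) = (-4 + o)*(2 + o))
Q(q, y) = q + y
-42 + l(-5)*Q(s(1), 4) = -42 + (-8 + (-5)² - 2*(-5))*(4 + 4) = -42 + (-8 + 25 + 10)*8 = -42 + 27*8 = -42 + 216 = 174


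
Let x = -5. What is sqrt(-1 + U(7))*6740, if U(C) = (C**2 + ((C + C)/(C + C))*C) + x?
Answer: 33700*sqrt(2) ≈ 47659.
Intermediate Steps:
U(C) = -5 + C + C**2 (U(C) = (C**2 + ((C + C)/(C + C))*C) - 5 = (C**2 + ((2*C)/((2*C)))*C) - 5 = (C**2 + ((2*C)*(1/(2*C)))*C) - 5 = (C**2 + 1*C) - 5 = (C**2 + C) - 5 = (C + C**2) - 5 = -5 + C + C**2)
sqrt(-1 + U(7))*6740 = sqrt(-1 + (-5 + 7 + 7**2))*6740 = sqrt(-1 + (-5 + 7 + 49))*6740 = sqrt(-1 + 51)*6740 = sqrt(50)*6740 = (5*sqrt(2))*6740 = 33700*sqrt(2)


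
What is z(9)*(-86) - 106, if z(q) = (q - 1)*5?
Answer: -3546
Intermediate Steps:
z(q) = -5 + 5*q (z(q) = (-1 + q)*5 = -5 + 5*q)
z(9)*(-86) - 106 = (-5 + 5*9)*(-86) - 106 = (-5 + 45)*(-86) - 106 = 40*(-86) - 106 = -3440 - 106 = -3546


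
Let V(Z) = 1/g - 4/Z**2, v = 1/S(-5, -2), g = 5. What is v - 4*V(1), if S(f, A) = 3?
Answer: 233/15 ≈ 15.533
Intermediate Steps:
v = 1/3 ≈ 0.33333
V(Z) = 1/5 - 4/Z**2
v - 4*V(1) = 1/3 - 4*(1/5 - 4/1**2) = 1/3 - 4*(1/5 - 4*1) = 1/3 - 4*(1/5 - 4) = 1/3 - 4*(-19/5) = 1/3 + 76/5 = 233/15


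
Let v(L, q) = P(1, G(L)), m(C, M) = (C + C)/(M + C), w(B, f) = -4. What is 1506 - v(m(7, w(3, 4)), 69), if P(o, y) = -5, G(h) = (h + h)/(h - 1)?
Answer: 1511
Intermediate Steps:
G(h) = 2*h/(-1 + h) (G(h) = (2*h)/(-1 + h) = 2*h/(-1 + h))
m(C, M) = 2*C/(C + M) (m(C, M) = (2*C)/(C + M) = 2*C/(C + M))
v(L, q) = -5
1506 - v(m(7, w(3, 4)), 69) = 1506 - 1*(-5) = 1506 + 5 = 1511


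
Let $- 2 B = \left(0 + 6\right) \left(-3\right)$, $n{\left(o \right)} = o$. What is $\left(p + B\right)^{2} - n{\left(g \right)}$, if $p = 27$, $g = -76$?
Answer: $1372$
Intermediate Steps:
$B = 9$ ($B = - \frac{\left(0 + 6\right) \left(-3\right)}{2} = - \frac{6 \left(-3\right)}{2} = \left(- \frac{1}{2}\right) \left(-18\right) = 9$)
$\left(p + B\right)^{2} - n{\left(g \right)} = \left(27 + 9\right)^{2} - -76 = 36^{2} + 76 = 1296 + 76 = 1372$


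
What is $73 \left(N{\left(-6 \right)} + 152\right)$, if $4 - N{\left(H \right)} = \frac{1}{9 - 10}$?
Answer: $11461$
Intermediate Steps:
$N{\left(H \right)} = 5$ ($N{\left(H \right)} = 4 - \frac{1}{9 - 10} = 4 - \frac{1}{-1} = 4 - -1 = 4 + 1 = 5$)
$73 \left(N{\left(-6 \right)} + 152\right) = 73 \left(5 + 152\right) = 73 \cdot 157 = 11461$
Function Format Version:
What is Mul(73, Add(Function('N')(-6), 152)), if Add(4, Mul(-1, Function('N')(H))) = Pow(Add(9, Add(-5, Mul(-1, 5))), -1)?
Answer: 11461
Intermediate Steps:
Function('N')(H) = 5 (Function('N')(H) = Add(4, Mul(-1, Pow(Add(9, Add(-5, Mul(-1, 5))), -1))) = Add(4, Mul(-1, Pow(Add(9, Add(-5, -5)), -1))) = Add(4, Mul(-1, Pow(Add(9, -10), -1))) = Add(4, Mul(-1, Pow(-1, -1))) = Add(4, Mul(-1, -1)) = Add(4, 1) = 5)
Mul(73, Add(Function('N')(-6), 152)) = Mul(73, Add(5, 152)) = Mul(73, 157) = 11461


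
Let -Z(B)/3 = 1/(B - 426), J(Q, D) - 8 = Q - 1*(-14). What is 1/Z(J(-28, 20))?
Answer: 144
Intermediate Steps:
J(Q, D) = 22 + Q (J(Q, D) = 8 + (Q - 1*(-14)) = 8 + (Q + 14) = 8 + (14 + Q) = 22 + Q)
Z(B) = -3/(-426 + B) (Z(B) = -3/(B - 426) = -3/(-426 + B))
1/Z(J(-28, 20)) = 1/(-3/(-426 + (22 - 28))) = 1/(-3/(-426 - 6)) = 1/(-3/(-432)) = 1/(-3*(-1/432)) = 1/(1/144) = 144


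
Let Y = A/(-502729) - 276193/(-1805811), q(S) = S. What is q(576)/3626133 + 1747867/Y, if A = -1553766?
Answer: 1917949155710914965317919/3559240473440044253 ≈ 5.3887e+5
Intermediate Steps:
Y = 2944657964923/907833558219 (Y = -1553766/(-502729) - 276193/(-1805811) = -1553766*(-1/502729) - 276193*(-1/1805811) = 1553766/502729 + 276193/1805811 = 2944657964923/907833558219 ≈ 3.2436)
q(576)/3626133 + 1747867/Y = 576/3626133 + 1747867/(2944657964923/907833558219) = 576*(1/3626133) + 1747867*(907833558219/2944657964923) = 192/1208711 + 1586772317903568873/2944657964923 = 1917949155710914965317919/3559240473440044253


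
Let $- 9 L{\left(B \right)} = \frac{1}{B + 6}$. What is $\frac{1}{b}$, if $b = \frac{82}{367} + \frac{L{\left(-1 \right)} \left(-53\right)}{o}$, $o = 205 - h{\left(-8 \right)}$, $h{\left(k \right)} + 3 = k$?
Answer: $\frac{3567240}{816491} \approx 4.369$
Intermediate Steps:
$h{\left(k \right)} = -3 + k$
$L{\left(B \right)} = - \frac{1}{9 \left(6 + B\right)}$ ($L{\left(B \right)} = - \frac{1}{9 \left(B + 6\right)} = - \frac{1}{9 \left(6 + B\right)}$)
$o = 216$ ($o = 205 - \left(-3 - 8\right) = 205 - -11 = 205 + 11 = 216$)
$b = \frac{816491}{3567240}$ ($b = \frac{82}{367} + \frac{- \frac{1}{54 + 9 \left(-1\right)} \left(-53\right)}{216} = 82 \cdot \frac{1}{367} + - \frac{1}{54 - 9} \left(-53\right) \frac{1}{216} = \frac{82}{367} + - \frac{1}{45} \left(-53\right) \frac{1}{216} = \frac{82}{367} + \left(-1\right) \frac{1}{45} \left(-53\right) \frac{1}{216} = \frac{82}{367} + \left(- \frac{1}{45}\right) \left(-53\right) \frac{1}{216} = \frac{82}{367} + \frac{53}{45} \cdot \frac{1}{216} = \frac{82}{367} + \frac{53}{9720} = \frac{816491}{3567240} \approx 0.22889$)
$\frac{1}{b} = \frac{1}{\frac{816491}{3567240}} = \frac{3567240}{816491}$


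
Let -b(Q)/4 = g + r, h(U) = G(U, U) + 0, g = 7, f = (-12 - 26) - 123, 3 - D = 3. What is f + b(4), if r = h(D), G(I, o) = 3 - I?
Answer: -201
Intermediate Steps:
D = 0 (D = 3 - 1*3 = 3 - 3 = 0)
f = -161 (f = -38 - 123 = -161)
h(U) = 3 - U (h(U) = (3 - U) + 0 = 3 - U)
r = 3 (r = 3 - 1*0 = 3 + 0 = 3)
b(Q) = -40 (b(Q) = -4*(7 + 3) = -4*10 = -40)
f + b(4) = -161 - 40 = -201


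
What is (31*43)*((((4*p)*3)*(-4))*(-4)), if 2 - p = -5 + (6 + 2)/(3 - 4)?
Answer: 3839040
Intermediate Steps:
p = 15 (p = 2 - (-5 + (6 + 2)/(3 - 4)) = 2 - (-5 + 8/(-1)) = 2 - (-5 + 8*(-1)) = 2 - (-5 - 8) = 2 - 1*(-13) = 2 + 13 = 15)
(31*43)*((((4*p)*3)*(-4))*(-4)) = (31*43)*((((4*15)*3)*(-4))*(-4)) = 1333*(((60*3)*(-4))*(-4)) = 1333*((180*(-4))*(-4)) = 1333*(-720*(-4)) = 1333*2880 = 3839040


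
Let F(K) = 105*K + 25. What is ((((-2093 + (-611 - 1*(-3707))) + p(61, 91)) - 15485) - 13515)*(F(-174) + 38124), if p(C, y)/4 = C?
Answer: -551701887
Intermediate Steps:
p(C, y) = 4*C
F(K) = 25 + 105*K
((((-2093 + (-611 - 1*(-3707))) + p(61, 91)) - 15485) - 13515)*(F(-174) + 38124) = ((((-2093 + (-611 - 1*(-3707))) + 4*61) - 15485) - 13515)*((25 + 105*(-174)) + 38124) = ((((-2093 + (-611 + 3707)) + 244) - 15485) - 13515)*((25 - 18270) + 38124) = ((((-2093 + 3096) + 244) - 15485) - 13515)*(-18245 + 38124) = (((1003 + 244) - 15485) - 13515)*19879 = ((1247 - 15485) - 13515)*19879 = (-14238 - 13515)*19879 = -27753*19879 = -551701887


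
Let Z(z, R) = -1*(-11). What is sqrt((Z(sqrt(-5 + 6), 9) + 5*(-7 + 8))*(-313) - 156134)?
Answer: I*sqrt(161142) ≈ 401.42*I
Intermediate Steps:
Z(z, R) = 11
sqrt((Z(sqrt(-5 + 6), 9) + 5*(-7 + 8))*(-313) - 156134) = sqrt((11 + 5*(-7 + 8))*(-313) - 156134) = sqrt((11 + 5*1)*(-313) - 156134) = sqrt((11 + 5)*(-313) - 156134) = sqrt(16*(-313) - 156134) = sqrt(-5008 - 156134) = sqrt(-161142) = I*sqrt(161142)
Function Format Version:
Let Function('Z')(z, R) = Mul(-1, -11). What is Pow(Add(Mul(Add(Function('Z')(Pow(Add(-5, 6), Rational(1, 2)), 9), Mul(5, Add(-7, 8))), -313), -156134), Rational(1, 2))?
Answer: Mul(I, Pow(161142, Rational(1, 2))) ≈ Mul(401.42, I)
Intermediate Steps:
Function('Z')(z, R) = 11
Pow(Add(Mul(Add(Function('Z')(Pow(Add(-5, 6), Rational(1, 2)), 9), Mul(5, Add(-7, 8))), -313), -156134), Rational(1, 2)) = Pow(Add(Mul(Add(11, Mul(5, Add(-7, 8))), -313), -156134), Rational(1, 2)) = Pow(Add(Mul(Add(11, Mul(5, 1)), -313), -156134), Rational(1, 2)) = Pow(Add(Mul(Add(11, 5), -313), -156134), Rational(1, 2)) = Pow(Add(Mul(16, -313), -156134), Rational(1, 2)) = Pow(Add(-5008, -156134), Rational(1, 2)) = Pow(-161142, Rational(1, 2)) = Mul(I, Pow(161142, Rational(1, 2)))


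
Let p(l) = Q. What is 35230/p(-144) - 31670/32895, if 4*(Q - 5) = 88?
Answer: 25734128/19737 ≈ 1303.9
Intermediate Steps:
Q = 27 (Q = 5 + (1/4)*88 = 5 + 22 = 27)
p(l) = 27
35230/p(-144) - 31670/32895 = 35230/27 - 31670/32895 = 35230*(1/27) - 31670*1/32895 = 35230/27 - 6334/6579 = 25734128/19737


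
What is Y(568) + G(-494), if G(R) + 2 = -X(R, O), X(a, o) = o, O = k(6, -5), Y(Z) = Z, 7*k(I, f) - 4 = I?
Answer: 3952/7 ≈ 564.57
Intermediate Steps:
k(I, f) = 4/7 + I/7
O = 10/7 (O = 4/7 + (1/7)*6 = 4/7 + 6/7 = 10/7 ≈ 1.4286)
G(R) = -24/7 (G(R) = -2 - 1*10/7 = -2 - 10/7 = -24/7)
Y(568) + G(-494) = 568 - 24/7 = 3952/7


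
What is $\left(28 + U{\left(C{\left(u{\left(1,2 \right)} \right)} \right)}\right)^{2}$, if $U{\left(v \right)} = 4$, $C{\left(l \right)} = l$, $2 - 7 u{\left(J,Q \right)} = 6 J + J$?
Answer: $1024$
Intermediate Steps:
$u{\left(J,Q \right)} = \frac{2}{7} - J$ ($u{\left(J,Q \right)} = \frac{2}{7} - \frac{6 J + J}{7} = \frac{2}{7} - \frac{7 J}{7} = \frac{2}{7} - J$)
$\left(28 + U{\left(C{\left(u{\left(1,2 \right)} \right)} \right)}\right)^{2} = \left(28 + 4\right)^{2} = 32^{2} = 1024$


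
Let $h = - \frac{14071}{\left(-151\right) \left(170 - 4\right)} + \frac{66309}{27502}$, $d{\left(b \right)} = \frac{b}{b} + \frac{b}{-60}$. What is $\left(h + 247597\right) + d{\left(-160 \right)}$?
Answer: $\frac{128016986506493}{517023849} \approx 2.476 \cdot 10^{5}$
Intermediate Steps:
$d{\left(b \right)} = 1 - \frac{b}{60}$ ($d{\left(b \right)} = 1 + b \left(- \frac{1}{60}\right) = 1 - \frac{b}{60}$)
$h = \frac{512270509}{172341283}$ ($h = - \frac{14071}{\left(-151\right) 166} + 66309 \cdot \frac{1}{27502} = - \frac{14071}{-25066} + \frac{66309}{27502} = \left(-14071\right) \left(- \frac{1}{25066}\right) + \frac{66309}{27502} = \frac{14071}{25066} + \frac{66309}{27502} = \frac{512270509}{172341283} \approx 2.9724$)
$\left(h + 247597\right) + d{\left(-160 \right)} = \left(\frac{512270509}{172341283} + 247597\right) + \left(1 - - \frac{8}{3}\right) = \frac{42671696917460}{172341283} + \left(1 + \frac{8}{3}\right) = \frac{42671696917460}{172341283} + \frac{11}{3} = \frac{128016986506493}{517023849}$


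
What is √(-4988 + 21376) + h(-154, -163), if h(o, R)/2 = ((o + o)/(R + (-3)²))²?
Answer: 8 + 2*√4097 ≈ 136.02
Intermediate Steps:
h(o, R) = 8*o²/(9 + R)² (h(o, R) = 2*((o + o)/(R + (-3)²))² = 2*((2*o)/(R + 9))² = 2*((2*o)/(9 + R))² = 2*(2*o/(9 + R))² = 2*(4*o²/(9 + R)²) = 8*o²/(9 + R)²)
√(-4988 + 21376) + h(-154, -163) = √(-4988 + 21376) + 8*(-154)²/(9 - 163)² = √16388 + 8*23716/(-154)² = 2*√4097 + 8*23716*(1/23716) = 2*√4097 + 8 = 8 + 2*√4097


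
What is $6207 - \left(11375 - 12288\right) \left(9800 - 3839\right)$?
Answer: $5448600$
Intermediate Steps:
$6207 - \left(11375 - 12288\right) \left(9800 - 3839\right) = 6207 - \left(-913\right) 5961 = 6207 - -5442393 = 6207 + 5442393 = 5448600$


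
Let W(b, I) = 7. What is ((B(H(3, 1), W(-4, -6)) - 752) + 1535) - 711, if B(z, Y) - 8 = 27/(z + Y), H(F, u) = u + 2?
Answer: 827/10 ≈ 82.700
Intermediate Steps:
H(F, u) = 2 + u
B(z, Y) = 8 + 27/(Y + z) (B(z, Y) = 8 + 27/(z + Y) = 8 + 27/(Y + z))
((B(H(3, 1), W(-4, -6)) - 752) + 1535) - 711 = (((27 + 8*7 + 8*(2 + 1))/(7 + (2 + 1)) - 752) + 1535) - 711 = (((27 + 56 + 8*3)/(7 + 3) - 752) + 1535) - 711 = (((27 + 56 + 24)/10 - 752) + 1535) - 711 = (((1/10)*107 - 752) + 1535) - 711 = ((107/10 - 752) + 1535) - 711 = (-7413/10 + 1535) - 711 = 7937/10 - 711 = 827/10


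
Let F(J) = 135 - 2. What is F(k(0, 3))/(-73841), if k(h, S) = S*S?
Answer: -133/73841 ≈ -0.0018012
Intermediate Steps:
k(h, S) = S²
F(J) = 133
F(k(0, 3))/(-73841) = 133/(-73841) = 133*(-1/73841) = -133/73841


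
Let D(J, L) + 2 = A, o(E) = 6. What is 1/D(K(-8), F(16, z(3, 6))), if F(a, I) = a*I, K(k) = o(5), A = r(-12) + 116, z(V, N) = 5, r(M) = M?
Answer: 1/102 ≈ 0.0098039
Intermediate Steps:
A = 104 (A = -12 + 116 = 104)
K(k) = 6
F(a, I) = I*a
D(J, L) = 102 (D(J, L) = -2 + 104 = 102)
1/D(K(-8), F(16, z(3, 6))) = 1/102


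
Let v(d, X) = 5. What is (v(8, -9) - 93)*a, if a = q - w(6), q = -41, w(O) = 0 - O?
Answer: 3080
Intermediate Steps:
w(O) = -O
a = -35 (a = -41 - (-1)*6 = -41 - 1*(-6) = -41 + 6 = -35)
(v(8, -9) - 93)*a = (5 - 93)*(-35) = -88*(-35) = 3080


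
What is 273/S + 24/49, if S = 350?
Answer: 3111/2450 ≈ 1.2698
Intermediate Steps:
273/S + 24/49 = 273/350 + 24/49 = 273*(1/350) + 24*(1/49) = 39/50 + 24/49 = 3111/2450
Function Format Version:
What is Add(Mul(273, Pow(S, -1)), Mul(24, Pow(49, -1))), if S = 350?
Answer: Rational(3111, 2450) ≈ 1.2698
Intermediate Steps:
Add(Mul(273, Pow(S, -1)), Mul(24, Pow(49, -1))) = Add(Mul(273, Pow(350, -1)), Mul(24, Pow(49, -1))) = Add(Mul(273, Rational(1, 350)), Mul(24, Rational(1, 49))) = Add(Rational(39, 50), Rational(24, 49)) = Rational(3111, 2450)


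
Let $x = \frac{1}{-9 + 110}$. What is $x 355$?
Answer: $\frac{355}{101} \approx 3.5149$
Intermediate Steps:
$x = \frac{1}{101} \approx 0.009901$
$x 355 = \frac{1}{101} \cdot 355 = \frac{355}{101}$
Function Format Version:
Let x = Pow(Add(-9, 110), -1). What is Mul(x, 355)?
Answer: Rational(355, 101) ≈ 3.5149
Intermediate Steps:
x = Rational(1, 101) (x = Pow(101, -1) = Rational(1, 101) ≈ 0.0099010)
Mul(x, 355) = Mul(Rational(1, 101), 355) = Rational(355, 101)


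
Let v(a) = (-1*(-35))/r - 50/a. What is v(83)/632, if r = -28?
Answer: -615/209824 ≈ -0.0029310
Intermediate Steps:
v(a) = -5/4 - 50/a (v(a) = -1*(-35)/(-28) - 50/a = 35*(-1/28) - 50/a = -5/4 - 50/a)
v(83)/632 = (-5/4 - 50/83)/632 = (-5/4 - 50*1/83)*(1/632) = (-5/4 - 50/83)*(1/632) = -615/332*1/632 = -615/209824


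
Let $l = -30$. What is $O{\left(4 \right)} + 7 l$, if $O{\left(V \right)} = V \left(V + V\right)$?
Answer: $-178$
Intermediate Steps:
$O{\left(V \right)} = 2 V^{2}$ ($O{\left(V \right)} = V 2 V = 2 V^{2}$)
$O{\left(4 \right)} + 7 l = 2 \cdot 4^{2} + 7 \left(-30\right) = 2 \cdot 16 - 210 = 32 - 210 = -178$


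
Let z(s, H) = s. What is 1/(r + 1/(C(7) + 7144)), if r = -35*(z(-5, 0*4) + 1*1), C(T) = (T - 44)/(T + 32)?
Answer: 278579/39001099 ≈ 0.0071428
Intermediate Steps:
C(T) = (-44 + T)/(32 + T)
r = 140 (r = -35*(-5 + 1*1) = -35*(-5 + 1) = -35*(-4) = 140)
1/(r + 1/(C(7) + 7144)) = 1/(140 + 1/((-44 + 7)/(32 + 7) + 7144)) = 1/(140 + 1/(-37/39 + 7144)) = 1/(140 + 1/(278579/39)) = 1/(140 + 39/278579) = 1/(39001099/278579) = 278579/39001099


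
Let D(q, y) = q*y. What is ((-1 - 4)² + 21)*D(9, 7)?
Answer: 2898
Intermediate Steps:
((-1 - 4)² + 21)*D(9, 7) = ((-1 - 4)² + 21)*(9*7) = ((-5)² + 21)*63 = (25 + 21)*63 = 46*63 = 2898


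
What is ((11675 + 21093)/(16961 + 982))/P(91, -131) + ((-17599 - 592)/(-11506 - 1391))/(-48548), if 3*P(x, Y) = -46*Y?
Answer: 9930592823681/11283217950157668 ≈ 0.00088012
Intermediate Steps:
P(x, Y) = -46*Y/3 (P(x, Y) = (-46*Y)/3 = -46*Y/3)
((11675 + 21093)/(16961 + 982))/P(91, -131) + ((-17599 - 592)/(-11506 - 1391))/(-48548) = ((11675 + 21093)/(16961 + 982))/((-46/3*(-131))) + ((-17599 - 592)/(-11506 - 1391))/(-48548) = (32768/17943)/(6026/3) - 18191/(-12897)*(-1/48548) = (32768*(1/17943))*(3/6026) - 18191*(-1/12897)*(-1/48548) = (32768/17943)*(3/6026) + (18191/12897)*(-1/48548) = 16384/18020753 - 18191/626123556 = 9930592823681/11283217950157668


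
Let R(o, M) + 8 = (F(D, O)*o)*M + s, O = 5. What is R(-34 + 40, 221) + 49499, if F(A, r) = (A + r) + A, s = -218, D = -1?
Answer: 53251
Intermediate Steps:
F(A, r) = r + 2*A
R(o, M) = -226 + 3*M*o (R(o, M) = -8 + (((5 + 2*(-1))*o)*M - 218) = -8 + (((5 - 2)*o)*M - 218) = -8 + ((3*o)*M - 218) = -8 + (3*M*o - 218) = -8 + (-218 + 3*M*o) = -226 + 3*M*o)
R(-34 + 40, 221) + 49499 = (-226 + 3*221*(-34 + 40)) + 49499 = (-226 + 3*221*6) + 49499 = (-226 + 3978) + 49499 = 3752 + 49499 = 53251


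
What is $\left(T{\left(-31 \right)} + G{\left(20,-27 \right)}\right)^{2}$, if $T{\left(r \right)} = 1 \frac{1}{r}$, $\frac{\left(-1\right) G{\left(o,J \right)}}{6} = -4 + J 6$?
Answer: $\frac{953265625}{961} \approx 9.9195 \cdot 10^{5}$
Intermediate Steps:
$G{\left(o,J \right)} = 24 - 36 J$ ($G{\left(o,J \right)} = - 6 \left(-4 + J 6\right) = - 6 \left(-4 + 6 J\right) = 24 - 36 J$)
$T{\left(r \right)} = \frac{1}{r}$
$\left(T{\left(-31 \right)} + G{\left(20,-27 \right)}\right)^{2} = \left(\frac{1}{-31} + \left(24 - -972\right)\right)^{2} = \left(- \frac{1}{31} + \left(24 + 972\right)\right)^{2} = \left(- \frac{1}{31} + 996\right)^{2} = \left(\frac{30875}{31}\right)^{2} = \frac{953265625}{961}$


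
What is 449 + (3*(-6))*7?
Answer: 323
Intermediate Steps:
449 + (3*(-6))*7 = 449 - 18*7 = 449 - 126 = 323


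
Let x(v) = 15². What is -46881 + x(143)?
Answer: -46656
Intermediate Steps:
x(v) = 225
-46881 + x(143) = -46881 + 225 = -46656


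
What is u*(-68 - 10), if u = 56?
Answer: -4368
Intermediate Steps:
u*(-68 - 10) = 56*(-68 - 10) = 56*(-78) = -4368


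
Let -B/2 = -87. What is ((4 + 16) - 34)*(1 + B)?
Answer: -2450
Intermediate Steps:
B = 174 (B = -2*(-87) = 174)
((4 + 16) - 34)*(1 + B) = ((4 + 16) - 34)*(1 + 174) = (20 - 34)*175 = -14*175 = -2450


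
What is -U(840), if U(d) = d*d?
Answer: -705600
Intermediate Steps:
U(d) = d²
-U(840) = -1*840² = -1*705600 = -705600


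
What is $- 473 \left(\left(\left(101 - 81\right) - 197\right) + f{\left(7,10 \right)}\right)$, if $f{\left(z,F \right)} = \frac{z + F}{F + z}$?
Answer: $83248$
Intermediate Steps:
$f{\left(z,F \right)} = 1$ ($f{\left(z,F \right)} = \frac{F + z}{F + z} = 1$)
$- 473 \left(\left(\left(101 - 81\right) - 197\right) + f{\left(7,10 \right)}\right) = - 473 \left(\left(\left(101 - 81\right) - 197\right) + 1\right) = - 473 \left(\left(20 - 197\right) + 1\right) = - 473 \left(-177 + 1\right) = \left(-473\right) \left(-176\right) = 83248$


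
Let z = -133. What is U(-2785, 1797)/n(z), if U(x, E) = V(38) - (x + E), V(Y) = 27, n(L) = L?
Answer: -145/19 ≈ -7.6316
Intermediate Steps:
U(x, E) = 27 - E - x (U(x, E) = 27 - (x + E) = 27 - (E + x) = 27 + (-E - x) = 27 - E - x)
U(-2785, 1797)/n(z) = (27 - 1*1797 - 1*(-2785))/(-133) = (27 - 1797 + 2785)*(-1/133) = 1015*(-1/133) = -145/19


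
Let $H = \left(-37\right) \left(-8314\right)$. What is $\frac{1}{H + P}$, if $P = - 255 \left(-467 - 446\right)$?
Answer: $\frac{1}{540433} \approx 1.8504 \cdot 10^{-6}$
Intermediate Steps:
$H = 307618$
$P = 232815$ ($P = \left(-255\right) \left(-913\right) = 232815$)
$\frac{1}{H + P} = \frac{1}{307618 + 232815} = \frac{1}{540433}$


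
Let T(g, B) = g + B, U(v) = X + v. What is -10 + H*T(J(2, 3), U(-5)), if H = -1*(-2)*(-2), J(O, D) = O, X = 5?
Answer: -18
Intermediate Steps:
U(v) = 5 + v
H = -4 (H = 2*(-2) = -4)
T(g, B) = B + g
-10 + H*T(J(2, 3), U(-5)) = -10 - 4*((5 - 5) + 2) = -10 - 4*(0 + 2) = -10 - 4*2 = -10 - 8 = -18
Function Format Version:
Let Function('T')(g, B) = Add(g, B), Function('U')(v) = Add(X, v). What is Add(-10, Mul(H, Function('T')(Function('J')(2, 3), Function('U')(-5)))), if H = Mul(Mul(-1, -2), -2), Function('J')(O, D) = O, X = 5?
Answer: -18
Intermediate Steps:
Function('U')(v) = Add(5, v)
H = -4 (H = Mul(2, -2) = -4)
Function('T')(g, B) = Add(B, g)
Add(-10, Mul(H, Function('T')(Function('J')(2, 3), Function('U')(-5)))) = Add(-10, Mul(-4, Add(Add(5, -5), 2))) = Add(-10, Mul(-4, Add(0, 2))) = Add(-10, Mul(-4, 2)) = Add(-10, -8) = -18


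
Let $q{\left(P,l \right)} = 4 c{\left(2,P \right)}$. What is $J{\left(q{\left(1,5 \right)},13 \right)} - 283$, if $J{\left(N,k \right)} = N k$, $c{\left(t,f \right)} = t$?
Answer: $-179$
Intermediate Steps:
$q{\left(P,l \right)} = 8$ ($q{\left(P,l \right)} = 4 \cdot 2 = 8$)
$J{\left(q{\left(1,5 \right)},13 \right)} - 283 = 8 \cdot 13 - 283 = 104 - 283 = -179$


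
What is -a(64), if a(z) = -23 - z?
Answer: 87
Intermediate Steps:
-a(64) = -(-23 - 1*64) = -(-23 - 64) = -1*(-87) = 87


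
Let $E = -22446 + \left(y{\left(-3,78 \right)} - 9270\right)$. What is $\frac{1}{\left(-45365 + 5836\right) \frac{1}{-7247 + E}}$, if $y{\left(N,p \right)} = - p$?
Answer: $\frac{39041}{39529} \approx 0.98765$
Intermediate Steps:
$E = -31794$ ($E = -22446 - 9348 = -31794$)
$\frac{1}{\left(-45365 + 5836\right) \frac{1}{-7247 + E}} = \frac{1}{\left(-45365 + 5836\right) \frac{1}{-7247 - 31794}} = \frac{1}{\left(-39529\right) \frac{1}{-39041}} = \frac{1}{\left(-39529\right) \left(- \frac{1}{39041}\right)} = \frac{1}{\frac{39529}{39041}} = \frac{39041}{39529}$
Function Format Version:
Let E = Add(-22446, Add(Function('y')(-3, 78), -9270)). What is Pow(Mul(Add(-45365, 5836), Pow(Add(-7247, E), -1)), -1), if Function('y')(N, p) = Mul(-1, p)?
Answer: Rational(39041, 39529) ≈ 0.98765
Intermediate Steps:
E = -31794 (E = Add(-22446, Add(Mul(-1, 78), -9270)) = Add(-22446, Add(-78, -9270)) = Add(-22446, -9348) = -31794)
Pow(Mul(Add(-45365, 5836), Pow(Add(-7247, E), -1)), -1) = Pow(Mul(Add(-45365, 5836), Pow(Add(-7247, -31794), -1)), -1) = Pow(Mul(-39529, Pow(-39041, -1)), -1) = Pow(Mul(-39529, Rational(-1, 39041)), -1) = Pow(Rational(39529, 39041), -1) = Rational(39041, 39529)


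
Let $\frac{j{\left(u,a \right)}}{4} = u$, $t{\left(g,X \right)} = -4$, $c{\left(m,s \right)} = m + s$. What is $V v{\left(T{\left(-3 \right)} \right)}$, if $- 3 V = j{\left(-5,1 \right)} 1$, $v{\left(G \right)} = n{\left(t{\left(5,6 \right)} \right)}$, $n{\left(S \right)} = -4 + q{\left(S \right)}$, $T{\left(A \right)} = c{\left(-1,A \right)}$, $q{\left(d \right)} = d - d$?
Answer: $- \frac{80}{3} \approx -26.667$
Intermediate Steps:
$q{\left(d \right)} = 0$
$T{\left(A \right)} = -1 + A$
$j{\left(u,a \right)} = 4 u$
$n{\left(S \right)} = -4$ ($n{\left(S \right)} = -4 + 0 = -4$)
$v{\left(G \right)} = -4$
$V = \frac{20}{3}$ ($V = - \frac{4 \left(-5\right) 1}{3} = - \frac{\left(-20\right) 1}{3} = \left(- \frac{1}{3}\right) \left(-20\right) = \frac{20}{3} \approx 6.6667$)
$V v{\left(T{\left(-3 \right)} \right)} = \frac{20}{3} \left(-4\right) = - \frac{80}{3}$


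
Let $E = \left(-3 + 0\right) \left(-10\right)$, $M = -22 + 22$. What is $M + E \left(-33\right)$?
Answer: $-990$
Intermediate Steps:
$M = 0$
$E = 30$ ($E = \left(-3\right) \left(-10\right) = 30$)
$M + E \left(-33\right) = 0 + 30 \left(-33\right) = 0 - 990 = -990$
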